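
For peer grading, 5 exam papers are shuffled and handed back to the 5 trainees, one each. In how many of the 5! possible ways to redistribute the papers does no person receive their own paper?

44

The number of derangements of 5 is !5 = Σ_{k=0}^{5} (-1)^k·5!/k!
= 5! - 5!/1! + 5!/2! - 5!/3! + 5!/4! - 5!/5!
= 120 - 120 + 60 - 20 + 5 - 1
= 44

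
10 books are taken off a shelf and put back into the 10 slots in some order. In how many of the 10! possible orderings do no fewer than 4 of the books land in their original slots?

68914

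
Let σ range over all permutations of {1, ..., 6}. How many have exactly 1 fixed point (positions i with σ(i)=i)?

264

Choose which one of the 6 is fixed: C(6,1) = 6.
The remaining 5 must be deranged: !5 = 44.
Total: 6 × 44 = 264.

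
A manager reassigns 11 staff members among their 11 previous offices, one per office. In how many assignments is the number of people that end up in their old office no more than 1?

29369141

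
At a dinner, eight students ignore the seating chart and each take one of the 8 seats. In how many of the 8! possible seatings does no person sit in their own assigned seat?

By inclusion-exclusion, !8 = Σ (-1)^k · 8!/k! for k=0..8
= 8! - 8!/1! + 8!/2! - 8!/3! + 8!/4! - 8!/5! + 8!/6! - 8!/7! + 8!/8!
= 40320 - 40320 + 20160 - 6720 + 1680 - 336 + 56 - 8 + 1
= 14833

14833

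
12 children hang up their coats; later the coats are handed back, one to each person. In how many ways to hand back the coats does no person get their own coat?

176214841

!12 = 12! · Σ_{k=0}^{12} (-1)^k/k!
= 12! - 12!/1! + 12!/2! - 12!/3! + 12!/4! - 12!/5! + 12!/6! - 12!/7! + 12!/8! - 12!/9! + 12!/10! - 12!/11! + 12!/12!
= 479001600 - 479001600 + 239500800 - 79833600 + 19958400 - 3991680 + 665280 - 95040 + 11880 - 1320 + 132 - 12 + 1
= 176214841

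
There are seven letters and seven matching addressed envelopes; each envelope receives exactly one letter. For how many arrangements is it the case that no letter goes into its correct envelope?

1854

!7 is the nearest integer to 7!/e.
7! = 5040, and 5040/e ≈ 1854.11, so !7 = 1854.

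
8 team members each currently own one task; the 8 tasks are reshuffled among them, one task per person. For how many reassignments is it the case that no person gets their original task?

14833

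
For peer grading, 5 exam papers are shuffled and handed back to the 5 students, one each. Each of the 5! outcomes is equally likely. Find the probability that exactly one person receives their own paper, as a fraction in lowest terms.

3/8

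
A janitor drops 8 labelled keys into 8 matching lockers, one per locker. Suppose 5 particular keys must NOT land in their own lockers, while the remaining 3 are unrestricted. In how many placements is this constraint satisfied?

21234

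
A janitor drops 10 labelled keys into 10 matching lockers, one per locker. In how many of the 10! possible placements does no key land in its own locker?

1334961

The subfactorial !10 = [10!/e] (nearest integer).
10! = 3628800, and 3628800/e ≈ 1334960.92, so !10 = 1334961.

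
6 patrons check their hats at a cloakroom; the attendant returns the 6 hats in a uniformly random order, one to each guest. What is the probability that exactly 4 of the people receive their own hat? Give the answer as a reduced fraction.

1/48

Favorable outcomes: C(6,4)·!2 = 15·1 = 15.
Total outcomes: 6! = 720.
Probability = 15/720 = 1/48.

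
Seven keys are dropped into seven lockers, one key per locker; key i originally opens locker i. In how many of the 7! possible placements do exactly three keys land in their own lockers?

Choose which 3 of the 7 are fixed: C(7,3) = 35.
The remaining 4 must be deranged: !4 = 9.
Total: 35 × 9 = 315.

315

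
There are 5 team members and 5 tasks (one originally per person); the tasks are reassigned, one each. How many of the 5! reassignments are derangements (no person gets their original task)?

Use !n = (n-1)(!(n-1) + !(n-2)).
!5 = 4·(9 + 2) = 4·11 = 44

44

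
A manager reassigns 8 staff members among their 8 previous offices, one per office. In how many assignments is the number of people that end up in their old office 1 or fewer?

29665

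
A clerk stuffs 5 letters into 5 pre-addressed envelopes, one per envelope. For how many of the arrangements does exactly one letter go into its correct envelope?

Pick the single fixed position: C(5,1) = 5 ways.
The other 4 form a derangement: !4 = 9.
Total: 5 × 9 = 45.

45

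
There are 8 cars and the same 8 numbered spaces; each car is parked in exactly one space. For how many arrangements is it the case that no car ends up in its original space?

The number of derangements of 8 is !8 = Σ_{k=0}^{8} (-1)^k·8!/k!
= 8! - 8!/1! + 8!/2! - 8!/3! + 8!/4! - 8!/5! + 8!/6! - 8!/7! + 8!/8!
= 40320 - 40320 + 20160 - 6720 + 1680 - 336 + 56 - 8 + 1
= 14833

14833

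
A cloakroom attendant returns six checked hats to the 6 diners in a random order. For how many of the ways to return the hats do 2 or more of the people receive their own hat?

# with exactly i fixed is C(6,i)·!(6-i); sum over i=2..6:
  i=2: C(6,2)·!4 = 15·9 = 135
  i=3: C(6,3)·!3 = 20·2 = 40
  i=4: C(6,4)·!2 = 15·1 = 15
  i=5: C(6,5)·!1 = 6·0 = 0
  i=6: C(6,6)·!0 = 1·1 = 1
Total = 191.

191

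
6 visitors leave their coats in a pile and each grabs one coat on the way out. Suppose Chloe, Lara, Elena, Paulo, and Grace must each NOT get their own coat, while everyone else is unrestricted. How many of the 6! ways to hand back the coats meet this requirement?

309

Inclusion-exclusion on the 5 forbidden self-matches:
Σ_{j=0}^{5} (-1)^j C(5,j)(6-j)!
= C(5,0)·6! - C(5,1)·5! + C(5,2)·4! - C(5,3)·3! + C(5,4)·2! - C(5,5)·1!
= 720 - 600 + 240 - 60 + 10 - 1
= 309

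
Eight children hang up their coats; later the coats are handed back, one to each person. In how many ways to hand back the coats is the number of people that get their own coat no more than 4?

40179

Sum C(8,i)·!(8-i) for i = 0..4:
  i=0: C(8,0)·!8 = 1·14833 = 14833
  i=1: C(8,1)·!7 = 8·1854 = 14832
  i=2: C(8,2)·!6 = 28·265 = 7420
  i=3: C(8,3)·!5 = 56·44 = 2464
  i=4: C(8,4)·!4 = 70·9 = 630
Total = 40179.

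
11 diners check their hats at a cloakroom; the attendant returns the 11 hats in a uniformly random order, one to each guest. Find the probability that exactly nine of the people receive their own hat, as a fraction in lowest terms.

1/725760

Favorable outcomes: C(11,9)·!2 = 55·1 = 55.
Total outcomes: 11! = 39916800.
Probability = 55/39916800 = 1/725760.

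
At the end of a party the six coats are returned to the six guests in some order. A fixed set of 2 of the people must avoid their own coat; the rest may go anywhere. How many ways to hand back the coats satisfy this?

504

Let A_j be the event that the j-th constrained one is fixed. By inclusion-exclusion over the 2 events:
Σ_{j=0}^{2} (-1)^j C(2,j)(6-j)!
= C(2,0)·6! - C(2,1)·5! + C(2,2)·4!
= 720 - 240 + 24
= 504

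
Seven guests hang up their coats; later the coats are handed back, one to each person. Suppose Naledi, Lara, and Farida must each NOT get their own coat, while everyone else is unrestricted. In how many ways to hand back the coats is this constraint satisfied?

Inclusion-exclusion on the 3 forbidden self-matches:
Σ_{j=0}^{3} (-1)^j C(3,j)(7-j)!
= C(3,0)·7! - C(3,1)·6! + C(3,2)·5! - C(3,3)·4!
= 5040 - 2160 + 360 - 24
= 3216

3216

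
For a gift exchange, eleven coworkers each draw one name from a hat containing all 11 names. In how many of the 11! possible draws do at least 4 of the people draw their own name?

757934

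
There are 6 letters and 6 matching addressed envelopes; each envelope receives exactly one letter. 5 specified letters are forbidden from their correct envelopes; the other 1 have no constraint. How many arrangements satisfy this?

309

Inclusion-exclusion on the 5 forbidden self-matches:
Σ_{j=0}^{5} (-1)^j C(5,j)(6-j)!
= C(5,0)·6! - C(5,1)·5! + C(5,2)·4! - C(5,3)·3! + C(5,4)·2! - C(5,5)·1!
= 720 - 600 + 240 - 60 + 10 - 1
= 309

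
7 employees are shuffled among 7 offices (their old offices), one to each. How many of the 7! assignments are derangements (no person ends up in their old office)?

1854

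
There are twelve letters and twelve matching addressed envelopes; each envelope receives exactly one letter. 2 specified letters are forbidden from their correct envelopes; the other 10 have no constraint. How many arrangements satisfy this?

Let A_j be the event that the j-th constrained one is fixed. By inclusion-exclusion over the 2 events:
Σ_{j=0}^{2} (-1)^j C(2,j)(12-j)!
= C(2,0)·12! - C(2,1)·11! + C(2,2)·10!
= 479001600 - 79833600 + 3628800
= 402796800

402796800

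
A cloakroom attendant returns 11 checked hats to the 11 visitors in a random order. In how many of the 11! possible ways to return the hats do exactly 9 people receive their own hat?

Pick the 9 fixed positions: C(11,9) = 55 ways.
The other 2 form a derangement: !2 = 1.
Total: 55 × 1 = 55.

55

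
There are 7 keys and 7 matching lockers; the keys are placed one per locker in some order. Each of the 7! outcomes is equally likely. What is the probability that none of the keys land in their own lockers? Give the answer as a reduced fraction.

103/280

Favorable outcomes: !7 = 1854.
Total outcomes: 7! = 5040.
Probability = 1854/5040 = 103/280.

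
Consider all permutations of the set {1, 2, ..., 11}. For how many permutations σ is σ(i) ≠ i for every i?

!11 is the nearest integer to 11!/e.
11! = 39916800, and 39916800/e ≈ 14684570.08, so !11 = 14684570.

14684570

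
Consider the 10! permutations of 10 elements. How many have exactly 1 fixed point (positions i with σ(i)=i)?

1334960

Pick the single fixed position: C(10,1) = 10 ways.
The remaining 9 must be deranged: !9 = 133496.
Total: 10 × 133496 = 1334960.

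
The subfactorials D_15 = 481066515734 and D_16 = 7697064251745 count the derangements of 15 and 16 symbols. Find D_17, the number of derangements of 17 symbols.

130850092279664

D_17 = (17-1)·(D_16 + D_15) = 16·(7697064251745 + 481066515734) = 16·8178130767479 = 130850092279664.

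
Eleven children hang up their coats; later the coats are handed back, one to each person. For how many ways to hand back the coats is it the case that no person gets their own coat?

14684570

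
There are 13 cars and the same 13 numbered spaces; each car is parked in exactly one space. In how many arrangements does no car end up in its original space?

2290792932

Recurrence: !13 = 12·(!12 + !11).
!13 = 12·(176214841 + 14684570) = 12·190899411 = 2290792932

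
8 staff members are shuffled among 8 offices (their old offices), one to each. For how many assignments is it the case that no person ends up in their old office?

14833

Use !n = n·!(n-1) + (-1)^n.
!8 = 8·1854 + 1 = 14833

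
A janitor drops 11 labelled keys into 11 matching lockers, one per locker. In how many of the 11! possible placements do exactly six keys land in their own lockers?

20328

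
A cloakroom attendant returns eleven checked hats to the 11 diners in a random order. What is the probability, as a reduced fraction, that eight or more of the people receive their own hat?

Favorable outcomes: Σ_{i≥8} C(11,i)·!(11-i) = 165·2 + 55·1 + 11·0 + 1·1 = 386.
Total outcomes: 11! = 39916800.
Probability = 386/39916800 = 193/19958400.

193/19958400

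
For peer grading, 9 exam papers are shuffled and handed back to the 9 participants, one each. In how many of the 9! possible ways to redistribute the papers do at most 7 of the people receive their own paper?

Sum C(9,i)·!(9-i) for i = 0..7:
  i=0: C(9,0)·!9 = 1·133496 = 133496
  i=1: C(9,1)·!8 = 9·14833 = 133497
  i=2: C(9,2)·!7 = 36·1854 = 66744
  i=3: C(9,3)·!6 = 84·265 = 22260
  i=4: C(9,4)·!5 = 126·44 = 5544
  i=5: C(9,5)·!4 = 126·9 = 1134
  i=6: C(9,6)·!3 = 84·2 = 168
  i=7: C(9,7)·!2 = 36·1 = 36
Total = 362879.

362879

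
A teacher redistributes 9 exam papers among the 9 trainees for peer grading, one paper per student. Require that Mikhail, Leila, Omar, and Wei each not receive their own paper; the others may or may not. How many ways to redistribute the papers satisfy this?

229080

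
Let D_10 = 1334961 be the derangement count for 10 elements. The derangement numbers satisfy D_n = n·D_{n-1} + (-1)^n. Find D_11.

14684570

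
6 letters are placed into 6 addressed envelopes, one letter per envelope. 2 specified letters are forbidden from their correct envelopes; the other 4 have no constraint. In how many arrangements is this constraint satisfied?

504

Let A_j be the event that the j-th constrained one is fixed. By inclusion-exclusion over the 2 events:
Σ_{j=0}^{2} (-1)^j C(2,j)(6-j)!
= C(2,0)·6! - C(2,1)·5! + C(2,2)·4!
= 720 - 240 + 24
= 504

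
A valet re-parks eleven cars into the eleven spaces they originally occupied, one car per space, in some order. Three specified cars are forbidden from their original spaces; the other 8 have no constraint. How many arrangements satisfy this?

30078720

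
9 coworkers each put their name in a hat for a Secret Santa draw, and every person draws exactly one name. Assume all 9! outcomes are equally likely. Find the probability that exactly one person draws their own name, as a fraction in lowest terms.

Favorable outcomes: C(9,1)·!8 = 9·14833 = 133497.
Total outcomes: 9! = 362880.
Probability = 133497/362880 = 2119/5760.

2119/5760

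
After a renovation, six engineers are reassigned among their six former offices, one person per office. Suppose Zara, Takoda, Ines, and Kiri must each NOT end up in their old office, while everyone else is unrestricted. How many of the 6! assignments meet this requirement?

362

Inclusion-exclusion on the 4 forbidden self-matches:
Σ_{j=0}^{4} (-1)^j C(4,j)(6-j)!
= C(4,0)·6! - C(4,1)·5! + C(4,2)·4! - C(4,3)·3! + C(4,4)·2!
= 720 - 480 + 144 - 24 + 2
= 362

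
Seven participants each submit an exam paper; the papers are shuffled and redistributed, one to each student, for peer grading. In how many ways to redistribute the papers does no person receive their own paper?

1854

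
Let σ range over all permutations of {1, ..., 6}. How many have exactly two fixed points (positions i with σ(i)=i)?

135

Pick the 2 fixed positions: C(6,2) = 15 ways.
The remaining 4 must be deranged: !4 = 9.
Total: 15 × 9 = 135.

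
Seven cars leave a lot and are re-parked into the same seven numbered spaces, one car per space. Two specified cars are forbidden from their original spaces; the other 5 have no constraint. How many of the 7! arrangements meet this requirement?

3720

Inclusion-exclusion on the 2 forbidden self-matches:
Σ_{j=0}^{2} (-1)^j C(2,j)(7-j)!
= C(2,0)·7! - C(2,1)·6! + C(2,2)·5!
= 5040 - 1440 + 120
= 3720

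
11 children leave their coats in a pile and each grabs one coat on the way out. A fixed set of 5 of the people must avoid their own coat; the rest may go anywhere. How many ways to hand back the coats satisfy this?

Inclusion-exclusion on the 5 forbidden self-matches:
Σ_{j=0}^{5} (-1)^j C(5,j)(11-j)!
= C(5,0)·11! - C(5,1)·10! + C(5,2)·9! - C(5,3)·8! + C(5,4)·7! - C(5,5)·6!
= 39916800 - 18144000 + 3628800 - 403200 + 25200 - 720
= 25022880

25022880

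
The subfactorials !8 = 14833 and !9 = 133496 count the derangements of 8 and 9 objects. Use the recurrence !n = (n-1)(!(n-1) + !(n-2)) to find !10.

!10 = (10-1)·(!9 + !8) = 9·(133496 + 14833) = 9·148329 = 1334961.

1334961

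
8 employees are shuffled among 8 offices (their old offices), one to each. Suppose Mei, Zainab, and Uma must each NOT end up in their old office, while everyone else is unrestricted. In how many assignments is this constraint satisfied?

27240

Inclusion-exclusion on the 3 forbidden self-matches:
Σ_{j=0}^{3} (-1)^j C(3,j)(8-j)!
= C(3,0)·8! - C(3,1)·7! + C(3,2)·6! - C(3,3)·5!
= 40320 - 15120 + 2160 - 120
= 27240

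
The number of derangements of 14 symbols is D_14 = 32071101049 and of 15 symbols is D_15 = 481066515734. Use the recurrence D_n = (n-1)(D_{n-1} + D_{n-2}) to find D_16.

7697064251745

D_16 = (16-1)·(D_15 + D_14) = 15·(481066515734 + 32071101049) = 15·513137616783 = 7697064251745.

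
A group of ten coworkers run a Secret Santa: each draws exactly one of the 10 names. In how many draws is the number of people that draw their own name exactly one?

1334960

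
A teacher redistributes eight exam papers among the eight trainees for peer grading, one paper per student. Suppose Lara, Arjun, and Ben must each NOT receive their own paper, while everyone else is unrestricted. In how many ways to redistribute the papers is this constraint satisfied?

27240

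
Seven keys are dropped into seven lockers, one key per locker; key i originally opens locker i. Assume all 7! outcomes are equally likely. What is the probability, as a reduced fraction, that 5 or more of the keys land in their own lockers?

11/2520

Favorable outcomes: Σ_{i≥5} C(7,i)·!(7-i) = 21·1 + 7·0 + 1·1 = 22.
Total outcomes: 7! = 5040.
Probability = 22/5040 = 11/2520.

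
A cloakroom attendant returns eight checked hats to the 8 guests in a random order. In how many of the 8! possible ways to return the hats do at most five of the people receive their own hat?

Sum C(8,i)·!(8-i) for i = 0..5:
  i=0: C(8,0)·!8 = 1·14833 = 14833
  i=1: C(8,1)·!7 = 8·1854 = 14832
  i=2: C(8,2)·!6 = 28·265 = 7420
  i=3: C(8,3)·!5 = 56·44 = 2464
  i=4: C(8,4)·!4 = 70·9 = 630
  i=5: C(8,5)·!3 = 56·2 = 112
Total = 40291.

40291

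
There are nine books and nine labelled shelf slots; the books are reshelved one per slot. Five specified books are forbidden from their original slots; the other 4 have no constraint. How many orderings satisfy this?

205056

Let A_j be the event that the j-th constrained one is fixed. By inclusion-exclusion over the 5 events:
Σ_{j=0}^{5} (-1)^j C(5,j)(9-j)!
= C(5,0)·9! - C(5,1)·8! + C(5,2)·7! - C(5,3)·6! + C(5,4)·5! - C(5,5)·4!
= 362880 - 201600 + 50400 - 7200 + 600 - 24
= 205056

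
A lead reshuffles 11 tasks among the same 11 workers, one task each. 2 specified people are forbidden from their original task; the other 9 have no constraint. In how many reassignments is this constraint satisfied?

Inclusion-exclusion on the 2 forbidden self-matches:
Σ_{j=0}^{2} (-1)^j C(2,j)(11-j)!
= C(2,0)·11! - C(2,1)·10! + C(2,2)·9!
= 39916800 - 7257600 + 362880
= 33022080

33022080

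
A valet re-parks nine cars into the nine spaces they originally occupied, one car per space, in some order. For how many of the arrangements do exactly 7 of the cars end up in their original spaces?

Choose which 7 of the 9 are fixed: C(9,7) = 36.
The remaining 2 must be deranged: !2 = 1.
Total: 36 × 1 = 36.

36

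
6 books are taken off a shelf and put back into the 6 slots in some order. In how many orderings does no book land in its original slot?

The subfactorial !6 = [6!/e] (nearest integer).
6! = 720, and 720/e ≈ 264.87, so !6 = 265.

265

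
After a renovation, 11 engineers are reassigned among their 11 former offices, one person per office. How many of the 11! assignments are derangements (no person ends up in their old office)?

14684570

Recurrence: !11 = 10·(!10 + !9).
!11 = 10·(1334961 + 133496) = 10·1468457 = 14684570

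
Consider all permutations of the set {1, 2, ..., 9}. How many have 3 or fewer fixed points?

Sum C(9,i)·!(9-i) for i = 0..3:
  i=0: C(9,0)·!9 = 1·133496 = 133496
  i=1: C(9,1)·!8 = 9·14833 = 133497
  i=2: C(9,2)·!7 = 36·1854 = 66744
  i=3: C(9,3)·!6 = 84·265 = 22260
Total = 355997.

355997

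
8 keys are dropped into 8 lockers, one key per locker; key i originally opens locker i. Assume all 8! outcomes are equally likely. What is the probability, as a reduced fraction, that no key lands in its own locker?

2119/5760

Favorable outcomes: !8 = 14833.
Total outcomes: 8! = 40320.
Probability = 14833/40320 = 2119/5760.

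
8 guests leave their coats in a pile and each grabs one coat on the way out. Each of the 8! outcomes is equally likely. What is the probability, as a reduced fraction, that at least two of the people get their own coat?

Favorable outcomes: Σ_{i≥2} C(8,i)·!(8-i) = 28·265 + 56·44 + 70·9 + 56·2 + 28·1 + 8·0 + 1·1 = 10655.
Total outcomes: 8! = 40320.
Probability = 10655/40320 = 2131/8064.

2131/8064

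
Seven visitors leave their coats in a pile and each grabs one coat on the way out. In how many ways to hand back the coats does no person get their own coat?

By inclusion-exclusion, !7 = Σ (-1)^k · 7!/k! for k=0..7
= 7! - 7!/1! + 7!/2! - 7!/3! + 7!/4! - 7!/5! + 7!/6! - 7!/7!
= 5040 - 5040 + 2520 - 840 + 210 - 42 + 7 - 1
= 1854

1854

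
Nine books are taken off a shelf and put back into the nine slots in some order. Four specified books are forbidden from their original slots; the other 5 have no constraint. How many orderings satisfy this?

229080

Let A_j be the event that the j-th constrained one is fixed. By inclusion-exclusion over the 4 events:
Σ_{j=0}^{4} (-1)^j C(4,j)(9-j)!
= C(4,0)·9! - C(4,1)·8! + C(4,2)·7! - C(4,3)·6! + C(4,4)·5!
= 362880 - 161280 + 30240 - 2880 + 120
= 229080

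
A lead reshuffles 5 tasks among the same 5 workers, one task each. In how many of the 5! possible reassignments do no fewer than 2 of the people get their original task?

31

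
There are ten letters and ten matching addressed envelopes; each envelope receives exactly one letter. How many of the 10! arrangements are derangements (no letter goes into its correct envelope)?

1334961

!10 is the nearest integer to 10!/e.
10! = 3628800, and 3628800/e ≈ 1334960.92, so !10 = 1334961.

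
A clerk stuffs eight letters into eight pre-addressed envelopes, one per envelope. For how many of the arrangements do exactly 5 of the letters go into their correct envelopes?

112

Choose which 5 of the 8 are fixed: C(8,5) = 56.
The other 3 form a derangement: !3 = 2.
Total: 56 × 2 = 112.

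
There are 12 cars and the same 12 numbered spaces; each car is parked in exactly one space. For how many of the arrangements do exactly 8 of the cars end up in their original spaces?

4455

Pick the 8 fixed positions: C(12,8) = 495 ways.
The other 4 form a derangement: !4 = 9.
Total: 495 × 9 = 4455.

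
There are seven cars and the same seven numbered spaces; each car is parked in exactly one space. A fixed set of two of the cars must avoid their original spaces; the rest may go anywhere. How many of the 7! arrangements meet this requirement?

3720

Let A_j be the event that the j-th constrained one is fixed. By inclusion-exclusion over the 2 events:
Σ_{j=0}^{2} (-1)^j C(2,j)(7-j)!
= C(2,0)·7! - C(2,1)·6! + C(2,2)·5!
= 5040 - 1440 + 120
= 3720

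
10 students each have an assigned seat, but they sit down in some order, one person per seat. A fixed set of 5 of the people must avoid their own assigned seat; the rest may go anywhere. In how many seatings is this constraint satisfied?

2170680

Inclusion-exclusion on the 5 forbidden self-matches:
Σ_{j=0}^{5} (-1)^j C(5,j)(10-j)!
= C(5,0)·10! - C(5,1)·9! + C(5,2)·8! - C(5,3)·7! + C(5,4)·6! - C(5,5)·5!
= 3628800 - 1814400 + 403200 - 50400 + 3600 - 120
= 2170680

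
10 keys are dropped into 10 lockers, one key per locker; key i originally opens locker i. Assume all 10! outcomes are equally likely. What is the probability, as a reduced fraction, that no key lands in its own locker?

16481/44800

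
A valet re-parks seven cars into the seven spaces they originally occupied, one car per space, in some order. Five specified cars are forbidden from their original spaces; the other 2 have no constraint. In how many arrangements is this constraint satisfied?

2428

Inclusion-exclusion on the 5 forbidden self-matches:
Σ_{j=0}^{5} (-1)^j C(5,j)(7-j)!
= C(5,0)·7! - C(5,1)·6! + C(5,2)·5! - C(5,3)·4! + C(5,4)·3! - C(5,5)·2!
= 5040 - 3600 + 1200 - 240 + 30 - 2
= 2428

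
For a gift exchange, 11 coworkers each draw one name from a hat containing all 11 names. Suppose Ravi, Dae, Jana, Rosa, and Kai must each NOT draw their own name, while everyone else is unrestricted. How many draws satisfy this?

25022880

Let A_j be the event that the j-th constrained one is fixed. By inclusion-exclusion over the 5 events:
Σ_{j=0}^{5} (-1)^j C(5,j)(11-j)!
= C(5,0)·11! - C(5,1)·10! + C(5,2)·9! - C(5,3)·8! + C(5,4)·7! - C(5,5)·6!
= 39916800 - 18144000 + 3628800 - 403200 + 25200 - 720
= 25022880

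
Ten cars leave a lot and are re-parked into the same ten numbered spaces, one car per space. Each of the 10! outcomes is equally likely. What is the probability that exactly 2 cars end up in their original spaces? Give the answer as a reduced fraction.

Favorable outcomes: C(10,2)·!8 = 45·14833 = 667485.
Total outcomes: 10! = 3628800.
Probability = 667485/3628800 = 2119/11520.

2119/11520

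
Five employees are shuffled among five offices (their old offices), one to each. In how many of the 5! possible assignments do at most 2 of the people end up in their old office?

109

# with exactly i fixed is C(5,i)·!(5-i); sum over i=0..2:
  i=0: C(5,0)·!5 = 1·44 = 44
  i=1: C(5,1)·!4 = 5·9 = 45
  i=2: C(5,2)·!3 = 10·2 = 20
Total = 109.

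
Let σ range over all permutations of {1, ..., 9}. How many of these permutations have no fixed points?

Use !n = n·!(n-1) + (-1)^n.
!9 = 9·14833 - 1 = 133496

133496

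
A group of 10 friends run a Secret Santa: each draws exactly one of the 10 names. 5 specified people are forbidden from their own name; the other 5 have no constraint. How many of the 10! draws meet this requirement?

2170680

Let A_j be the event that the j-th constrained one is fixed. By inclusion-exclusion over the 5 events:
Σ_{j=0}^{5} (-1)^j C(5,j)(10-j)!
= C(5,0)·10! - C(5,1)·9! + C(5,2)·8! - C(5,3)·7! + C(5,4)·6! - C(5,5)·5!
= 3628800 - 1814400 + 403200 - 50400 + 3600 - 120
= 2170680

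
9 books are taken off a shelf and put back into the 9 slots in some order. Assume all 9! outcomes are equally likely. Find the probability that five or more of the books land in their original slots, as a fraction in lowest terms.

Favorable outcomes: Σ_{i≥5} C(9,i)·!(9-i) = 126·9 + 84·2 + 36·1 + 9·0 + 1·1 = 1339.
Total outcomes: 9! = 362880.
Probability = 1339/362880 = 1339/362880.

1339/362880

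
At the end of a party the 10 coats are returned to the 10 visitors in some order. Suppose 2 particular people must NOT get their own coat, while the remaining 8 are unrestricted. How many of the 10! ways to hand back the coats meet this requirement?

2943360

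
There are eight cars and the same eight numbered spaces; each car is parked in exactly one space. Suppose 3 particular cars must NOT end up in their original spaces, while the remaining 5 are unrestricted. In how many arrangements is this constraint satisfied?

27240

Let A_j be the event that the j-th constrained one is fixed. By inclusion-exclusion over the 3 events:
Σ_{j=0}^{3} (-1)^j C(3,j)(8-j)!
= C(3,0)·8! - C(3,1)·7! + C(3,2)·6! - C(3,3)·5!
= 40320 - 15120 + 2160 - 120
= 27240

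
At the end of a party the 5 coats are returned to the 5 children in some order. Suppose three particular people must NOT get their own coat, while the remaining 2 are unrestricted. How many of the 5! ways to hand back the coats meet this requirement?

Let A_j be the event that the j-th constrained one is fixed. By inclusion-exclusion over the 3 events:
Σ_{j=0}^{3} (-1)^j C(3,j)(5-j)!
= C(3,0)·5! - C(3,1)·4! + C(3,2)·3! - C(3,3)·2!
= 120 - 72 + 18 - 2
= 64

64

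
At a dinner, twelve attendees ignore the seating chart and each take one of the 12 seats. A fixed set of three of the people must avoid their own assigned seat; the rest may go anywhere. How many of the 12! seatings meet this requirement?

Inclusion-exclusion on the 3 forbidden self-matches:
Σ_{j=0}^{3} (-1)^j C(3,j)(12-j)!
= C(3,0)·12! - C(3,1)·11! + C(3,2)·10! - C(3,3)·9!
= 479001600 - 119750400 + 10886400 - 362880
= 369774720

369774720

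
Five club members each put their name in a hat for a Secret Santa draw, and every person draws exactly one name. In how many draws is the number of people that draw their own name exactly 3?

10

Pick the 3 fixed positions: C(5,3) = 10 ways.
The remaining 2 must be deranged: !2 = 1.
Total: 10 × 1 = 10.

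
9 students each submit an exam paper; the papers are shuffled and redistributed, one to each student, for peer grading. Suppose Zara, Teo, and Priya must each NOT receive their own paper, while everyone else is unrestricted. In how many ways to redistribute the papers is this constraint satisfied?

256320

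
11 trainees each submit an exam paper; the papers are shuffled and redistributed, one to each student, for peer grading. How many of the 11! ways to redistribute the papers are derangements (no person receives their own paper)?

14684570

By inclusion-exclusion, !11 = Σ (-1)^k · 11!/k! for k=0..11
= 11! - 11!/1! + 11!/2! - 11!/3! + 11!/4! - 11!/5! + 11!/6! - 11!/7! + 11!/8! - 11!/9! + 11!/10! - 11!/11!
= 39916800 - 39916800 + 19958400 - 6652800 + 1663200 - 332640 + 55440 - 7920 + 990 - 110 + 11 - 1
= 14684570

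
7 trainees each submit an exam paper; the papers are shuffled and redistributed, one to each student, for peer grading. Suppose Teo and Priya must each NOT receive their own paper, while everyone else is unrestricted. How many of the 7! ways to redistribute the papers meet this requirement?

Let A_j be the event that the j-th constrained one is fixed. By inclusion-exclusion over the 2 events:
Σ_{j=0}^{2} (-1)^j C(2,j)(7-j)!
= C(2,0)·7! - C(2,1)·6! + C(2,2)·5!
= 5040 - 1440 + 120
= 3720

3720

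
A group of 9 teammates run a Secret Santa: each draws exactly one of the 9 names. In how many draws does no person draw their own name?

The number of derangements of 9 is !9 = Σ_{k=0}^{9} (-1)^k·9!/k!
= 9! - 9!/1! + 9!/2! - 9!/3! + 9!/4! - 9!/5! + 9!/6! - 9!/7! + 9!/8! - 9!/9!
= 362880 - 362880 + 181440 - 60480 + 15120 - 3024 + 504 - 72 + 9 - 1
= 133496

133496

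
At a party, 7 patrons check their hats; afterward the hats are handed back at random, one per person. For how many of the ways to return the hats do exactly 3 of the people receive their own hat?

Choose which 3 of the 7 are fixed: C(7,3) = 35.
The remaining 4 must be deranged: !4 = 9.
Total: 35 × 9 = 315.

315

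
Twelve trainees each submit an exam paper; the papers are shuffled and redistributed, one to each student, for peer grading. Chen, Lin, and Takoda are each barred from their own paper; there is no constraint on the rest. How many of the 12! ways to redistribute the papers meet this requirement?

369774720

Let A_j be the event that the j-th constrained one is fixed. By inclusion-exclusion over the 3 events:
Σ_{j=0}^{3} (-1)^j C(3,j)(12-j)!
= C(3,0)·12! - C(3,1)·11! + C(3,2)·10! - C(3,3)·9!
= 479001600 - 119750400 + 10886400 - 362880
= 369774720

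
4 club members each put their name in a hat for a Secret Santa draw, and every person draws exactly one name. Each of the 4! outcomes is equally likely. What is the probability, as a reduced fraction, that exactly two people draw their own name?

1/4

Favorable outcomes: C(4,2)·!2 = 6·1 = 6.
Total outcomes: 4! = 24.
Probability = 6/24 = 1/4.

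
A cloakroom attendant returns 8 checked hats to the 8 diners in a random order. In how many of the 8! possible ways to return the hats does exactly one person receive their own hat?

Choose which one of the 8 is fixed: C(8,1) = 8.
The remaining 7 must be deranged: !7 = 1854.
Total: 8 × 1854 = 14832.

14832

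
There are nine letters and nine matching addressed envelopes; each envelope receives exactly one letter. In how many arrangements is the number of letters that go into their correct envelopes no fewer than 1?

229384

# with exactly i fixed is C(9,i)·!(9-i); sum over i=1..9:
  i=1: C(9,1)·!8 = 9·14833 = 133497
  i=2: C(9,2)·!7 = 36·1854 = 66744
  i=3: C(9,3)·!6 = 84·265 = 22260
  i=4: C(9,4)·!5 = 126·44 = 5544
  i=5: C(9,5)·!4 = 126·9 = 1134
  i=6: C(9,6)·!3 = 84·2 = 168
  i=7: C(9,7)·!2 = 36·1 = 36
  i=8: C(9,8)·!1 = 9·0 = 0
  i=9: C(9,9)·!0 = 1·1 = 1
Total = 229384.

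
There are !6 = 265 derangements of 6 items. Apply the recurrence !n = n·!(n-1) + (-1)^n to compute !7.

1854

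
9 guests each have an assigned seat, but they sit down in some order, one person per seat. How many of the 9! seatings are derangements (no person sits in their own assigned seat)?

133496

The subfactorial !9 = [9!/e] (nearest integer).
9! = 362880, and 362880/e ≈ 133496.09, so !9 = 133496.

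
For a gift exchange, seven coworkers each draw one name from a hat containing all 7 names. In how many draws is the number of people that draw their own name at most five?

5039

# with exactly i fixed is C(7,i)·!(7-i); sum over i=0..5:
  i=0: C(7,0)·!7 = 1·1854 = 1854
  i=1: C(7,1)·!6 = 7·265 = 1855
  i=2: C(7,2)·!5 = 21·44 = 924
  i=3: C(7,3)·!4 = 35·9 = 315
  i=4: C(7,4)·!3 = 35·2 = 70
  i=5: C(7,5)·!2 = 21·1 = 21
Total = 5039.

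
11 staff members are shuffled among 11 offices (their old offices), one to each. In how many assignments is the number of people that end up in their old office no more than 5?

39893116

Sum C(11,i)·!(11-i) for i = 0..5:
  i=0: C(11,0)·!11 = 1·14684570 = 14684570
  i=1: C(11,1)·!10 = 11·1334961 = 14684571
  i=2: C(11,2)·!9 = 55·133496 = 7342280
  i=3: C(11,3)·!8 = 165·14833 = 2447445
  i=4: C(11,4)·!7 = 330·1854 = 611820
  i=5: C(11,5)·!6 = 462·265 = 122430
Total = 39893116.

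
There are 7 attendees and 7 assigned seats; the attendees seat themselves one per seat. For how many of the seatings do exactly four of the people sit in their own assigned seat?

Choose which 4 of the 7 are fixed: C(7,4) = 35.
The remaining 3 must be deranged: !3 = 2.
Total: 35 × 2 = 70.

70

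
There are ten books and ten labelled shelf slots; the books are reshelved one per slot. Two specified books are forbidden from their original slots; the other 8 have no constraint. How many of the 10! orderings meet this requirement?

Inclusion-exclusion on the 2 forbidden self-matches:
Σ_{j=0}^{2} (-1)^j C(2,j)(10-j)!
= C(2,0)·10! - C(2,1)·9! + C(2,2)·8!
= 3628800 - 725760 + 40320
= 2943360

2943360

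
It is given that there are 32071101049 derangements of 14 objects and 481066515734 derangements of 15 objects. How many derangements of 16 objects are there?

7697064251745

D_16 = (16-1)·(D_15 + D_14) = 15·(481066515734 + 32071101049) = 15·513137616783 = 7697064251745.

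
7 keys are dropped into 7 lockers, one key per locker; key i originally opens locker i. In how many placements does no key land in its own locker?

1854

The subfactorial !7 = [7!/e] (nearest integer).
7! = 5040, and 5040/e ≈ 1854.11, so !7 = 1854.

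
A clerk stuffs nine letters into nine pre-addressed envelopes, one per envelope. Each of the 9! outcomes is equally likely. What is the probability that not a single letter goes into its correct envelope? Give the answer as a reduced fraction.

Favorable outcomes: !9 = 133496.
Total outcomes: 9! = 362880.
Probability = 133496/362880 = 16687/45360.

16687/45360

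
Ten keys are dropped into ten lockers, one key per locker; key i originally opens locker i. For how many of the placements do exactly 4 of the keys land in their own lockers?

55650

Choose which 4 of the 10 are fixed: C(10,4) = 210.
The other 6 form a derangement: !6 = 265.
Total: 210 × 265 = 55650.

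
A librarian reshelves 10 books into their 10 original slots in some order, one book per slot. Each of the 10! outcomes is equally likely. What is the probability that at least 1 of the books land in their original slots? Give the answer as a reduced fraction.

28319/44800

Favorable outcomes: Σ_{i≥1} C(10,i)·!(10-i) = 10·133496 + 45·14833 + 120·1854 + 210·265 + 252·44 + 210·9 + 120·2 + 45·1 + 10·0 + 1·1 = 2293839.
Total outcomes: 10! = 3628800.
Probability = 2293839/3628800 = 28319/44800.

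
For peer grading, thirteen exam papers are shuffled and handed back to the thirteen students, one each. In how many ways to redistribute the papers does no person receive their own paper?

Use !n = n·!(n-1) + (-1)^n.
!13 = 13·176214841 - 1 = 2290792932

2290792932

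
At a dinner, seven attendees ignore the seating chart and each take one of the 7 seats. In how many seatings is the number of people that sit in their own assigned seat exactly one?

Pick the single fixed position: C(7,1) = 7 ways.
The other 6 form a derangement: !6 = 265.
Total: 7 × 265 = 1855.

1855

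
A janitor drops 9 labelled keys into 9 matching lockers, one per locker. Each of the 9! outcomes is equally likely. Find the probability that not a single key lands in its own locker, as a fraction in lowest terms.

16687/45360

Favorable outcomes: !9 = 133496.
Total outcomes: 9! = 362880.
Probability = 133496/362880 = 16687/45360.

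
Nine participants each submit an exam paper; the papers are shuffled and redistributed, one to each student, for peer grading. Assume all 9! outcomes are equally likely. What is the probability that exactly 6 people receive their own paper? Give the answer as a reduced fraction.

1/2160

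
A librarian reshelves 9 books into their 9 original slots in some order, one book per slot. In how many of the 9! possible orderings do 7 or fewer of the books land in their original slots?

# with exactly i fixed is C(9,i)·!(9-i); sum over i=0..7:
  i=0: C(9,0)·!9 = 1·133496 = 133496
  i=1: C(9,1)·!8 = 9·14833 = 133497
  i=2: C(9,2)·!7 = 36·1854 = 66744
  i=3: C(9,3)·!6 = 84·265 = 22260
  i=4: C(9,4)·!5 = 126·44 = 5544
  i=5: C(9,5)·!4 = 126·9 = 1134
  i=6: C(9,6)·!3 = 84·2 = 168
  i=7: C(9,7)·!2 = 36·1 = 36
Total = 362879.

362879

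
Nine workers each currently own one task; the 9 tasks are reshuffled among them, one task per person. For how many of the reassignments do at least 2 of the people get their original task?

Sum C(9,i)·!(9-i) for i = 2..9:
  i=2: C(9,2)·!7 = 36·1854 = 66744
  i=3: C(9,3)·!6 = 84·265 = 22260
  i=4: C(9,4)·!5 = 126·44 = 5544
  i=5: C(9,5)·!4 = 126·9 = 1134
  i=6: C(9,6)·!3 = 84·2 = 168
  i=7: C(9,7)·!2 = 36·1 = 36
  i=8: C(9,8)·!1 = 9·0 = 0
  i=9: C(9,9)·!0 = 1·1 = 1
Total = 95887.

95887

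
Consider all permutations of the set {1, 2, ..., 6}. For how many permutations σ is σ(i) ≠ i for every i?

265

!6 is the nearest integer to 6!/e.
6! = 720, and 720/e ≈ 264.87, so !6 = 265.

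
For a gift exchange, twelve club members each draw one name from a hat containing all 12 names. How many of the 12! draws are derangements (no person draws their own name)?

176214841

!12 is the nearest integer to 12!/e.
12! = 479001600, and 479001600/e ≈ 176214840.93, so !12 = 176214841.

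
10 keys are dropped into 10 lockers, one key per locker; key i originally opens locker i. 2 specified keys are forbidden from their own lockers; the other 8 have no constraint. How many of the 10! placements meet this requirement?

Inclusion-exclusion on the 2 forbidden self-matches:
Σ_{j=0}^{2} (-1)^j C(2,j)(10-j)!
= C(2,0)·10! - C(2,1)·9! + C(2,2)·8!
= 3628800 - 725760 + 40320
= 2943360

2943360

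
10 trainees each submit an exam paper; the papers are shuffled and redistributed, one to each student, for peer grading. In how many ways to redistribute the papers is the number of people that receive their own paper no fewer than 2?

958879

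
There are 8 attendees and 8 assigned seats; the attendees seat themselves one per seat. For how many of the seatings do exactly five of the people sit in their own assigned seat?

112

Pick the 5 fixed positions: C(8,5) = 56 ways.
The remaining 3 must be deranged: !3 = 2.
Total: 56 × 2 = 112.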